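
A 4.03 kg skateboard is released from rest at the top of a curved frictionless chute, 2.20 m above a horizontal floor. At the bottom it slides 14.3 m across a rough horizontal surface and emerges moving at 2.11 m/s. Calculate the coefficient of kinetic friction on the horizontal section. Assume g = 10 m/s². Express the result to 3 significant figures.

μ_k = 0.138

Energy at the top = energy at the end + work done against friction:
mgh = ½mv² + μ_k m g d
mgh = 88.660 J; ½mv² = 8.9710 J
W_f = 88.660 − 8.9710 = 79.69 J
μ_k = W_f/(mg·d) = 79.69/(40.30 × 14.3) = 0.1383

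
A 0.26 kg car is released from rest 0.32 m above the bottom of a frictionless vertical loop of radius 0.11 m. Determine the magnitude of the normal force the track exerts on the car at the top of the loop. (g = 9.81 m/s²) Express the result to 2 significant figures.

N = 2.1 N

Energy from release to top (height 2r): mgh = ½mv_top² + mg(2r)
v_top² = 2g(h − 2r) = 2(9.81)(0.32 − 0.2200) = 1.9620 m²/s²
At the top, both N and weight point toward the centre: N + mg = mv_top²/r
N = m(v_top²/r − g) = 0.26(1.9620/0.11 − 9.81) = 2.087 N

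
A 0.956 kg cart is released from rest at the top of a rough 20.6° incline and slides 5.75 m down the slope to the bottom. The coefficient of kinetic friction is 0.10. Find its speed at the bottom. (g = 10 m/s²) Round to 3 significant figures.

v = 5.45 m/s

Taking the bottom as reference, mgh = ½mv² + μ_k N L with h = L sinθ, N = mg cosθ:
mgh = mgL sinθ = (0.956)(10)(5.75)sin20.6° = 19.341 J
W_f = μ_k mg cosθ · L = (0.10)(0.956)(10)cos20.6°·5.75 = 5.146 J
½mv² = 19.341 − 5.146 = 14.195 J
v = √(2 × 14.195/0.956) = 5.450 m/s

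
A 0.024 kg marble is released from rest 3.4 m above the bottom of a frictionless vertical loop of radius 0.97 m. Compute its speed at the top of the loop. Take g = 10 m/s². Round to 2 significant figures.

Energy conservation: mgh = ½mv_top² + mg(2r)
v_top² = 2g(h − 2r) = 2(10)(3.4 − 1.940) = 29.20
v_top = 5.404 m/s

v = 5.4 m/s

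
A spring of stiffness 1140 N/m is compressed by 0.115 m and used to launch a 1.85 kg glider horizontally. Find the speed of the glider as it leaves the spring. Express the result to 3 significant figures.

v = 2.85 m/s

The glider leaves the spring when the spring is at natural length, so ½kx² = ½mv²
v = x√(k/m) = 0.115 × √(1140/1.85) = 2.855 m/s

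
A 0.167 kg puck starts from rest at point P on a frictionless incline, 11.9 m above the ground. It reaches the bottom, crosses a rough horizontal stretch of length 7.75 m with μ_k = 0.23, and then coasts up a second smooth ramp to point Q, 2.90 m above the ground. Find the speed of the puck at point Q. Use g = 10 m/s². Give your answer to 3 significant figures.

v = 12.0 m/s

Energy at P: mgh₁ = (0.167)(10)(11.9) = 19.873 J
Friction loss: W_f = μ_k mg d = 2.977 J
At Q: ½mv² + mgh₂ = mgh₁ − W_f
½mv² = 19.873 − 2.977 − 4.8430 = 12.053 J
v = √(2 × 12.053/0.167) = 12.01 m/s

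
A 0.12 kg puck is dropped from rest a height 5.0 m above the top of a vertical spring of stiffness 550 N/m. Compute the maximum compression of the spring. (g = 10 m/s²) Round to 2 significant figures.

Take the reference level at the top of the uncompressed spring. At max compression the puck has fallen H + x and is momentarily at rest:
mg(H + x) = ½kx²
½(550)x² − (0.12)(10)x − (0.12)(10)(5.0) = 0
275.0x² − 1.200x − 6.000 = 0
x = [1.200 + √(1.440 + 6600.0)]/(2 × 275.0) = 0.1499 m

x = 0.15 m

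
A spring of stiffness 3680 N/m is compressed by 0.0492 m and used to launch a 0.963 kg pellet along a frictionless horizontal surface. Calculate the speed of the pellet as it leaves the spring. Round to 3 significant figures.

The pellet leaves the spring when the spring is at natural length, so ½kx² = ½mv²
v = x√(k/m) = 0.0492 × √(3680/0.963) = 3.041 m/s

v = 3.04 m/s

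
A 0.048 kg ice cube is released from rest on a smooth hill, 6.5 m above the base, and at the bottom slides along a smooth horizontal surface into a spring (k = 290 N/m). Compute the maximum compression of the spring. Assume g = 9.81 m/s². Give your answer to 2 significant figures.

Gravitational PE at the top equals spring PE at max compression: mgh = ½kx²
x = √(2mgh/k) = √(2 × 0.048 × 9.81 × 6.5 / 290) = 0.1453 m

x = 0.15 m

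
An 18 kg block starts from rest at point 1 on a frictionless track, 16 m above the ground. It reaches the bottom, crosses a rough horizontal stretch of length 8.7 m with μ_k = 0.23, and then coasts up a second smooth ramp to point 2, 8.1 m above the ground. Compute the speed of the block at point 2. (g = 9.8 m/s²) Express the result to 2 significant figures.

v = 11 m/s

Energy at 1: mgh₁ = (18)(9.8)(16) = 2822.4 J
Friction loss: W_f = μ_k mg d = 353.0 J
At 2: ½mv² + mgh₂ = mgh₁ − W_f
½mv² = 2822.4 − 353.0 − 1428.8 = 1040.6 J
v = √(2 × 1040.6/18) = 10.75 m/s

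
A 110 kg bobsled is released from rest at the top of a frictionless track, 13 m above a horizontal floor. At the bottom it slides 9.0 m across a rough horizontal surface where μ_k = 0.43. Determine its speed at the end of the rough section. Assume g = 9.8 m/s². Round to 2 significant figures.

Applying the work–energy principle:
mgh = ½mv² + μ_k m g d
W_f = μ_k mg d = (0.43)(110)(9.8)(9.0) = 4172 J
½mv² = mgh − W_f = 14014 − 4172 = 9842.1 J
v = √(2 × 9842.1/110) = 13.38 m/s

v = 13 m/s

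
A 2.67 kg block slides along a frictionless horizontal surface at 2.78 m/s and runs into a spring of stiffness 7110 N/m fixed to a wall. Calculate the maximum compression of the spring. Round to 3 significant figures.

All KE is stored as spring PE at maximum compression: ½mv² = ½kx²
x = v√(m/k) = 2.78 × √(2.67/7110) = 0.05387 m

x = 0.0539 m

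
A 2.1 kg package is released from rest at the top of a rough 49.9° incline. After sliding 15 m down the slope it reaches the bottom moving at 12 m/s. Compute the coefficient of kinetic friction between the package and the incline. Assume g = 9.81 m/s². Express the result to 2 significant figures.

Energy balance down the incline: mg L sinθ − ½mv² = μ_k (mg cosθ) L
mgL sinθ = 236.37 J; ½mv² = 151.20 J
W_f = 236.37 − 151.20 = 85.17 J
μ_k = W_f/(mg cosθ · L) = 85.17/(13.27 × 15) = 0.4279

μ_k = 0.43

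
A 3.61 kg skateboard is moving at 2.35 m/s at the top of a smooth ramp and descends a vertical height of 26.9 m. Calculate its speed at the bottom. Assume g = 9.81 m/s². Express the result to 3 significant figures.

v = 23.1 m/s

Equating total energy at the two states: ½mv₀² + mgh = ½mv²
v² = v₀² + 2gh = (2.35)² + 2(9.81)(26.9) = 533.30
v = √533.30 = 23.09 m/s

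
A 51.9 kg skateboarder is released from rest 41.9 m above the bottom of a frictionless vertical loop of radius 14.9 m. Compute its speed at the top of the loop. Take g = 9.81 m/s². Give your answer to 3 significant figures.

v = 15.4 m/s

Energy conservation: mgh = ½mv_top² + mg(2r)
v_top² = 2g(h − 2r) = 2(9.81)(41.9 − 29.80) = 237.4
v_top = 15.41 m/s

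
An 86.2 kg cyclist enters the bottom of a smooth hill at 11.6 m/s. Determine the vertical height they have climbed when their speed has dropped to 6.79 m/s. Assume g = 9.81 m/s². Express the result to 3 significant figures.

h = 4.51 m

Energy balance between the two points: ½mv₁² = ½mv₂² + mgh
h = (v₁² − v₂²)/(2g) = (11.6² − 6.79²)/(2 × 9.81) = 4.508 m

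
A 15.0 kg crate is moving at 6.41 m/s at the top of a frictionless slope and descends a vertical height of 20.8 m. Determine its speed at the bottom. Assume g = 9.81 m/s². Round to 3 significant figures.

v = 21.2 m/s

Energy conservation between the two points: ½mv₀² + mgh = ½mv²
v² = v₀² + 2gh = (6.41)² + 2(9.81)(20.8) = 449.18
v = √449.18 = 21.19 m/s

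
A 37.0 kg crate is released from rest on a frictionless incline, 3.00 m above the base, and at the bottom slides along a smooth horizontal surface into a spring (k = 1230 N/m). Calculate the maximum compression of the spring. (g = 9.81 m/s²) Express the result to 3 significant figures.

x = 1.33 m

At max compression the crate is momentarily at rest: mgh = ½kx²
x = √(2mgh/k) = √(2 × 37.0 × 9.81 × 3.00 / 1230) = 1.331 m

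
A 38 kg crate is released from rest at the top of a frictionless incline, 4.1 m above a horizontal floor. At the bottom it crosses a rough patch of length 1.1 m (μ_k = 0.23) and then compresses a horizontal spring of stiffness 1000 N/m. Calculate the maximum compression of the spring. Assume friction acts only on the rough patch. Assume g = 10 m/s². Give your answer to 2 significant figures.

x = 1.7 m

Initial energy: E₁ = mgh = (38)(10)(4.1) = 1558.0 J
Friction removes W_f = μ_k mg d = (0.23)(38)(10)(1.1) = 96.14 J
Energy reaching the spring: E = 1558.0 − 96.14 = 1461.9 J
At max compression ½kx² = E ⇒ x = √(2E/k) = √(2 × 1461.9/1000) = 1.710 m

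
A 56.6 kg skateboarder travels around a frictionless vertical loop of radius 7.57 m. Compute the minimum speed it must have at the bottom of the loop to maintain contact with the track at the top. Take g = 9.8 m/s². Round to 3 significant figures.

v = 19.3 m/s

At the top: mg = mv_top²/r ⇒ v_top² = gr = 74.19 m²/s²
Energy from bottom to top (height 2r): ½mv_bot² = ½mv_top² + mg(2r)
v_bot² = gr + 4gr = 5gr = 370.9
v_bot = √(5gr) = 19.26 m/s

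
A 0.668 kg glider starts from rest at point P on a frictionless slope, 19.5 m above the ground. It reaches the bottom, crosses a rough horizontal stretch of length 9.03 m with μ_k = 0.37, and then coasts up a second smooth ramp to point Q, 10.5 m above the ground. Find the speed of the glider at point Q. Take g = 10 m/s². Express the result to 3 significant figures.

v = 10.6 m/s

Energy at P: mgh₁ = (0.668)(10)(19.5) = 130.26 J
Friction loss: W_f = μ_k mg d = 22.32 J
At Q: ½mv² + mgh₂ = mgh₁ − W_f
½mv² = 130.26 − 22.32 − 70.140 = 37.801 J
v = √(2 × 37.801/0.668) = 10.64 m/s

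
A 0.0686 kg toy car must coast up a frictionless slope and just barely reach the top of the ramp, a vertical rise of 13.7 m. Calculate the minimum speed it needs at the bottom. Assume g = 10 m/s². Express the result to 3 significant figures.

v = 16.6 m/s

At the top it is momentarily at rest, so all KE converts to PE: ½mv² = mgh
v = √(2gh) = √(2 × 10 × 13.7) = 16.55 m/s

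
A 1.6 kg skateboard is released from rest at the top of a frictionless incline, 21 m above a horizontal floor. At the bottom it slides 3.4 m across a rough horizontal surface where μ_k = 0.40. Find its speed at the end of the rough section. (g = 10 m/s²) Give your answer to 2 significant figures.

Energy bookkeeping (friction removes W_f = μ_k N d):
mgh = ½mv² + μ_k m g d
W_f = μ_k mg d = (0.40)(1.6)(10)(3.4) = 21.76 J
½mv² = mgh − W_f = 336.00 − 21.76 = 314.24 J
v = √(2 × 314.24/1.6) = 19.82 m/s

v = 20 m/s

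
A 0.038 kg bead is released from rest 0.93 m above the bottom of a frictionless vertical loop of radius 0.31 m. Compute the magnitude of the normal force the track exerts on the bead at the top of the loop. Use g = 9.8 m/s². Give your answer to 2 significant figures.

Energy from release to top (height 2r): mgh = ½mv_top² + mg(2r)
v_top² = 2g(h − 2r) = 2(9.8)(0.93 − 0.6200) = 6.0760 m²/s²
At the top, both N and weight point toward the centre: N + mg = mv_top²/r
N = m(v_top²/r − g) = 0.038(6.0760/0.31 − 9.8) = 0.3724 N

N = 0.37 N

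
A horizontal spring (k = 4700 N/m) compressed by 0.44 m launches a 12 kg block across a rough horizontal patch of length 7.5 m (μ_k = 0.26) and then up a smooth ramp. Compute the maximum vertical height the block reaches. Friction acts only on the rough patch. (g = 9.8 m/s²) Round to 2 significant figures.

Spring energy: E₀ = ½kx² = ½(4700)(0.44)² = 454.96 J
Friction: W_f = μ_k mg d = (0.26)(12)(9.8)(7.5) = 229.3 J
Energy at base of ramp: E = 454.96 − 229.3 = 225.64 J
At max height all remaining energy is PE: mgh = E ⇒ h = E/(mg) = 225.64/(12 × 9.8) = 1.919 m

h = 1.9 m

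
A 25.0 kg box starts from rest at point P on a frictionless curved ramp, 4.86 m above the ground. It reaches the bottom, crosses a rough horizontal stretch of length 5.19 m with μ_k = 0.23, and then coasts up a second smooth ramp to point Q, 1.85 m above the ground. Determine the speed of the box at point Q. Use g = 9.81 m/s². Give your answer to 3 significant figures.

v = 5.97 m/s

Energy at P: mgh₁ = (25.0)(9.81)(4.86) = 1191.9 J
Friction loss: W_f = μ_k mg d = 292.8 J
At Q: ½mv² + mgh₂ = mgh₁ − W_f
½mv² = 1191.9 − 292.8 − 453.71 = 445.45 J
v = √(2 × 445.45/25.0) = 5.970 m/s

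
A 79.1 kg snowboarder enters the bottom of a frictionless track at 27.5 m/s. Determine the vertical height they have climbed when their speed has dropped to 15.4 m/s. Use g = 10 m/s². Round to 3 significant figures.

h = 26.0 m

Energy balance between the two points: ½mv₁² = ½mv₂² + mgh
h = (v₁² − v₂²)/(2g) = (27.5² − 15.4²)/(2 × 10) = 25.95 m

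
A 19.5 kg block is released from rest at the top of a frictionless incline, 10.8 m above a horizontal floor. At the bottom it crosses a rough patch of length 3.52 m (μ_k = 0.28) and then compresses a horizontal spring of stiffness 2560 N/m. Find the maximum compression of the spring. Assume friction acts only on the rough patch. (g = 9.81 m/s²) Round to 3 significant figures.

Initial energy: E₁ = mgh = (19.5)(9.81)(10.8) = 2066.0 J
Friction removes W_f = μ_k mg d = (0.28)(19.5)(9.81)(3.52) = 188.5 J
Energy reaching the spring: E = 2066.0 − 188.5 = 1877.4 J
At max compression ½kx² = E ⇒ x = √(2E/k) = √(2 × 1877.4/2560) = 1.211 m

x = 1.21 m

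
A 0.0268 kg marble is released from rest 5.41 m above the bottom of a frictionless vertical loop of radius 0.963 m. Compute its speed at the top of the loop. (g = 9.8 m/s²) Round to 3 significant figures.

Energy conservation: mgh = ½mv_top² + mg(2r)
v_top² = 2g(h − 2r) = 2(9.8)(5.41 − 1.926) = 68.29
v_top = 8.264 m/s

v = 8.26 m/s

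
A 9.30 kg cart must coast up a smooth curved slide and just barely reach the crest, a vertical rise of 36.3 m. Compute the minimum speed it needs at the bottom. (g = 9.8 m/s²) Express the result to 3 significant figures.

v = 26.7 m/s

At the top it is momentarily at rest, so all KE converts to PE: ½mv² = mgh
v = √(2gh) = √(2 × 9.8 × 36.3) = 26.67 m/s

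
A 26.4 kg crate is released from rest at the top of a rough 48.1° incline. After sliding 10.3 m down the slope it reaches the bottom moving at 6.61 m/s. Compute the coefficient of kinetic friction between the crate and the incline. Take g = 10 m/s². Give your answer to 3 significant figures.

Energy balance down the incline: mg L sinθ − ½mv² = μ_k (mg cosθ) L
mgL sinθ = 2023.9 J; ½mv² = 576.74 J
W_f = 2023.9 − 576.74 = 1447 J
μ_k = W_f/(mg cosθ · L) = 1447/(176.3 × 10.3) = 0.7969

μ_k = 0.797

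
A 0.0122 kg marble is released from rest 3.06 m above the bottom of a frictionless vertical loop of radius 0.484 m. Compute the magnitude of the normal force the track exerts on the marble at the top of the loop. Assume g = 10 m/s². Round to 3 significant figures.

Energy from release to top (height 2r): mgh = ½mv_top² + mg(2r)
v_top² = 2g(h − 2r) = 2(10)(3.06 − 0.9680) = 41.840 m²/s²
At the top, both N and weight point toward the centre: N + mg = mv_top²/r
N = m(v_top²/r − g) = 0.0122(41.840/0.484 − 10) = 0.9326 N

N = 0.933 N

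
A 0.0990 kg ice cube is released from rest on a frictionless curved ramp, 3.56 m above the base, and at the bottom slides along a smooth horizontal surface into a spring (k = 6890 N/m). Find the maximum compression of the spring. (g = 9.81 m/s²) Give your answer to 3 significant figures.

At max compression the cube is momentarily at rest: mgh = ½kx²
x = √(2mgh/k) = √(2 × 0.0990 × 9.81 × 3.56 / 6890) = 0.03168 m

x = 0.0317 m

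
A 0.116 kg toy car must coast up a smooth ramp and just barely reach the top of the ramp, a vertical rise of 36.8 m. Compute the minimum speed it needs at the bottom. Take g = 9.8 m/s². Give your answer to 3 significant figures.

At the top it is momentarily at rest, so all KE converts to PE: ½mv² = mgh
v = √(2gh) = √(2 × 9.8 × 36.8) = 26.86 m/s

v = 26.9 m/s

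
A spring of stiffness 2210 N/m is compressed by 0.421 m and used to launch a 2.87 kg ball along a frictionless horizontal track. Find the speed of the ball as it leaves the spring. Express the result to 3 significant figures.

Spring PE converts entirely to kinetic energy: ½kx² = ½mv²
v = x√(k/m) = 0.421 × √(2210/2.87) = 11.68 m/s

v = 11.7 m/s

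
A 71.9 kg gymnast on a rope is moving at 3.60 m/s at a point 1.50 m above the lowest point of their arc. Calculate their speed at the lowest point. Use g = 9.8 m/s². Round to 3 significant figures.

By conservation of mechanical energy, ½mv₀² + mgh = ½mv²
v² = v₀² + 2gh = (3.60)² + 2(9.8)(1.50) = 42.360
v = √42.360 = 6.508 m/s

v = 6.51 m/s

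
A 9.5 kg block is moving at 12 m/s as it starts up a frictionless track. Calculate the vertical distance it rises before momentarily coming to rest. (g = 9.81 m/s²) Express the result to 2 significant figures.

Setting KE at the bottom equal to PE gained: ½mv² = mgh
h = v²/(2g) = 12²/(2 × 9.81) = 7.339 m

h = 7.3 m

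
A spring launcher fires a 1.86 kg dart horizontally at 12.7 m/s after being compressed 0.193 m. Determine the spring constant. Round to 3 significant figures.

k = 8050 N/m

Spring PE at full compression equals KE at release: ½kx² = ½mv²
k = mv²/x² = (1.86)(12.7)²/(0.193)² = 8054 N/m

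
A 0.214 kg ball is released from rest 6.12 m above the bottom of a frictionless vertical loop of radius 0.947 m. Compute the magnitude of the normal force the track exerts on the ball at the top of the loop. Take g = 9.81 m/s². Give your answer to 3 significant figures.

N = 16.6 N

Energy from release to top (height 2r): mgh = ½mv_top² + mg(2r)
v_top² = 2g(h − 2r) = 2(9.81)(6.12 − 1.894) = 82.914 m²/s²
At the top, both N and weight point toward the centre: N + mg = mv_top²/r
N = m(v_top²/r − g) = 0.214(82.914/0.947 − 9.81) = 16.64 N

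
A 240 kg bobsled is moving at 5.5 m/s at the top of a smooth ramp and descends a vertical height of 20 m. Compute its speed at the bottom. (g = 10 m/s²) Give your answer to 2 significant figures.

v = 21 m/s

Mechanical energy is conserved (no friction): ½mv₀² + mgh = ½mv²
The mass cancels from both sides.
v² = v₀² + 2gh = (5.5)² + 2(10)(20) = 430.25
v = √430.25 = 20.74 m/s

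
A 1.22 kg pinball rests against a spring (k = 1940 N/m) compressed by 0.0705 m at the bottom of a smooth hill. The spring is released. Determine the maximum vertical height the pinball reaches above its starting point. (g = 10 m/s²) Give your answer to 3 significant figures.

h = 0.395 m

Energy conservation from release to the highest point: ½kx² = mgh
h = kx²/(2mg) = (1940)(0.0705)²/(2 × 1.22 × 10) = 0.3952 m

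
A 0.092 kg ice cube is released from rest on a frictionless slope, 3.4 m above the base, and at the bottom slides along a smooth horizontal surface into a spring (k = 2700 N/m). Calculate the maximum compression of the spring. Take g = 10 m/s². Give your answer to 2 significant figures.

x = 0.048 m

Gravitational PE at the top equals spring PE at max compression: mgh = ½kx²
x = √(2mgh/k) = √(2 × 0.092 × 10 × 3.4 / 2700) = 0.04814 m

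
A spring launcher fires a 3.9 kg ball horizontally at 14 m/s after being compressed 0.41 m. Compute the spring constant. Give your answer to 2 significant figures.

k = 4500 N/m

Spring PE at full compression equals KE at release: ½kx² = ½mv²
k = mv²/x² = (3.9)(14)²/(0.41)² = 4547 N/m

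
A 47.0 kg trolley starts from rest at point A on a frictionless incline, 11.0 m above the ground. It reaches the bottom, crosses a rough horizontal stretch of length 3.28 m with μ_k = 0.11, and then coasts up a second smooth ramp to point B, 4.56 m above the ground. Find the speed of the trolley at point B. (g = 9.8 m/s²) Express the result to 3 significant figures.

v = 10.9 m/s

Energy at A: mgh₁ = (47.0)(9.8)(11.0) = 5066.6 J
Friction loss: W_f = μ_k mg d = 166.2 J
At B: ½mv² + mgh₂ = mgh₁ − W_f
½mv² = 5066.6 − 166.2 − 2100.3 = 2800.1 J
v = √(2 × 2800.1/47.0) = 10.92 m/s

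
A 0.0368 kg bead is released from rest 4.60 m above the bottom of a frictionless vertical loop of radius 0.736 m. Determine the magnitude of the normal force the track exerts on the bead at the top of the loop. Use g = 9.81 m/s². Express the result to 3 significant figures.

N = 2.71 N

Energy from release to top (height 2r): mgh = ½mv_top² + mg(2r)
v_top² = 2g(h − 2r) = 2(9.81)(4.60 − 1.472) = 61.371 m²/s²
At the top, both N and weight point toward the centre: N + mg = mv_top²/r
N = m(v_top²/r − g) = 0.0368(61.371/0.736 − 9.81) = 2.708 N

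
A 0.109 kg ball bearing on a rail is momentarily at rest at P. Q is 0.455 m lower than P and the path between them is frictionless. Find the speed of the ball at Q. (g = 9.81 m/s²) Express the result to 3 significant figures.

v = 2.99 m/s

Equating total energy at the two states: mgh = ½mv²
The mass cancels from both sides.
v = √(2gh) = √(2 × 9.81 × 0.455) = √8.9271 = 2.988 m/s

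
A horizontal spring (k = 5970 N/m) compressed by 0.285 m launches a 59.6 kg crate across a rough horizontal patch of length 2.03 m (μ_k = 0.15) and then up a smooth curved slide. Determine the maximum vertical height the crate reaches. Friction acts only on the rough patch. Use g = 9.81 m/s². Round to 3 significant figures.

h = 0.110 m

Spring energy: E₀ = ½kx² = ½(5970)(0.285)² = 242.46 J
Friction: W_f = μ_k mg d = (0.15)(59.6)(9.81)(2.03) = 178.0 J
Energy at base of ramp: E = 242.46 − 178.0 = 64.423 J
At max height all remaining energy is PE: mgh = E ⇒ h = E/(mg) = 64.423/(59.6 × 9.81) = 0.1102 m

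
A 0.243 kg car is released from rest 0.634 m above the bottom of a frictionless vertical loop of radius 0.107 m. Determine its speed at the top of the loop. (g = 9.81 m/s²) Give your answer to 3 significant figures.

v = 2.87 m/s

Energy conservation: mgh = ½mv_top² + mg(2r)
v_top² = 2g(h − 2r) = 2(9.81)(0.634 − 0.2140) = 8.240
v_top = 2.871 m/s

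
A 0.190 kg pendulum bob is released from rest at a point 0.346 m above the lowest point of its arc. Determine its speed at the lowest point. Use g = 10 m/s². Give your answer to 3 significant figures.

Mechanical energy is conserved (no friction): mgh = ½mv²
The mass cancels from both sides.
v = √(2gh) = √(2 × 10 × 0.346) = √6.9200 = 2.631 m/s

v = 2.63 m/s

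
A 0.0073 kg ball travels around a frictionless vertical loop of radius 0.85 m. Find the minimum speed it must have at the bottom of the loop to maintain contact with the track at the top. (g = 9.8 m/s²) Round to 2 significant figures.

v = 6.5 m/s

At the top: mg = mv_top²/r ⇒ v_top² = gr = 8.330 m²/s²
Energy from bottom to top (height 2r): ½mv_bot² = ½mv_top² + mg(2r)
v_bot² = gr + 4gr = 5gr = 41.65
v_bot = √(5gr) = 6.454 m/s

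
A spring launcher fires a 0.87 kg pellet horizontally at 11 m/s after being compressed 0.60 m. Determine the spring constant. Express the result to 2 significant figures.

Energy stored in the spring equals the launch KE: ½kx² = ½mv²
k = mv²/x² = (0.87)(11)²/(0.60)² = 292.4 N/m

k = 290 N/m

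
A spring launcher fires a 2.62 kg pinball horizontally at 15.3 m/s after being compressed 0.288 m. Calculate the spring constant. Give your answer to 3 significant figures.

k = 7390 N/m

½kx² = ½mv²
k = mv²/x² = (2.62)(15.3)²/(0.288)² = 7394 N/m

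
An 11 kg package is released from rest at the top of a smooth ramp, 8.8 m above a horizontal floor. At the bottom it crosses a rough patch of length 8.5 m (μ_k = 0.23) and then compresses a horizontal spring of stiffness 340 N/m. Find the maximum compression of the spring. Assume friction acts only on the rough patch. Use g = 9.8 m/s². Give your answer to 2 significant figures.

Initial energy: E₁ = mgh = (11)(9.8)(8.8) = 948.64 J
Friction removes W_f = μ_k mg d = (0.23)(11)(9.8)(8.5) = 210.7 J
Energy reaching the spring: E = 948.64 − 210.7 = 737.89 J
At max compression ½kx² = E ⇒ x = √(2E/k) = √(2 × 737.89/340) = 2.083 m

x = 2.1 m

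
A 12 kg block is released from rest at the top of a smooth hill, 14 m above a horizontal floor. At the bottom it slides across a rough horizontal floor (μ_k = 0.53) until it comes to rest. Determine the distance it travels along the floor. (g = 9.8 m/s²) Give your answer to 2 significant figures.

Energy at the top = energy at the end + work done against friction:
At rest all PE has been dissipated by friction: mgh = μ_k m g d
d = h/μ_k = 14/0.53 = 26.42 m

d = 26 m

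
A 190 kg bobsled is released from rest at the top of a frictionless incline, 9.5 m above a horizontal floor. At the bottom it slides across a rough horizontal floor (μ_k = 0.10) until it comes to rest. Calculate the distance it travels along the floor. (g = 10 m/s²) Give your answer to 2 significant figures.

d = 95 m

Applying the work–energy principle:
At rest all PE has been dissipated by friction: mgh = μ_k m g d
d = h/μ_k = 9.5/0.10 = 95.00 m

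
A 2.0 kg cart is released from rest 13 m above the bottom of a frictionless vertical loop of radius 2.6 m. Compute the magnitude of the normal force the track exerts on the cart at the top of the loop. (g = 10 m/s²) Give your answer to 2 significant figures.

N = 100 N

Energy from release to top (height 2r): mgh = ½mv_top² + mg(2r)
v_top² = 2g(h − 2r) = 2(10)(13 − 5.200) = 156.00 m²/s²
At the top, both N and weight point toward the centre: N + mg = mv_top²/r
N = m(v_top²/r − g) = 2.0(156.00/2.6 − 10) = 100.0 N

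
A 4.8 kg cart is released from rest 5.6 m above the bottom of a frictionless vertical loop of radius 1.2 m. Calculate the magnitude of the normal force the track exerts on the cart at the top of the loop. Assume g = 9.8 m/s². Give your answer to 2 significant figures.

N = 200 N

Energy from release to top (height 2r): mgh = ½mv_top² + mg(2r)
v_top² = 2g(h − 2r) = 2(9.8)(5.6 − 2.400) = 62.720 m²/s²
At the top, both N and weight point toward the centre: N + mg = mv_top²/r
N = m(v_top²/r − g) = 4.8(62.720/1.2 − 9.8) = 203.8 N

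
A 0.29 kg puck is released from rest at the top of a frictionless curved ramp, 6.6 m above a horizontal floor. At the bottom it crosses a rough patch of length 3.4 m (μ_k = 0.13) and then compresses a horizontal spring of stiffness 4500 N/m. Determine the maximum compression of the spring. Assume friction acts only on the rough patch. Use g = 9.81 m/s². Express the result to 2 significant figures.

x = 0.088 m

Initial energy: E₁ = mgh = (0.29)(9.81)(6.6) = 18.776 J
Friction removes W_f = μ_k mg d = (0.13)(0.29)(9.81)(3.4) = 1.257 J
Energy reaching the spring: E = 18.776 − 1.257 = 17.519 J
At max compression ½kx² = E ⇒ x = √(2E/k) = √(2 × 17.519/4500) = 0.08824 m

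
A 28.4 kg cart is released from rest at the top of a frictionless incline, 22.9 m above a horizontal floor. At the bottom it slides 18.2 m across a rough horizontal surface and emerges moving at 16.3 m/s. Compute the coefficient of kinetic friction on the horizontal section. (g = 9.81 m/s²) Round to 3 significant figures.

μ_k = 0.514

Applying the work–energy principle:
mgh = ½mv² + μ_k m g d
mgh = 6380.0 J; ½mv² = 3772.8 J
W_f = 6380.0 − 3772.8 = 2607 J
μ_k = W_f/(mg·d) = 2607/(278.6 × 18.2) = 0.5142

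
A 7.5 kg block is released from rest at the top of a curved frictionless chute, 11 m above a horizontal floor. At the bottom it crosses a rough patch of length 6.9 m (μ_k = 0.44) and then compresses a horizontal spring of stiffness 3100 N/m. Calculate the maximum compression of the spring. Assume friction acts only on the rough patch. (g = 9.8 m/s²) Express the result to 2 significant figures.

Initial energy: E₁ = mgh = (7.5)(9.8)(11) = 808.50 J
Friction removes W_f = μ_k mg d = (0.44)(7.5)(9.8)(6.9) = 223.1 J
Energy reaching the spring: E = 808.50 − 223.1 = 585.35 J
At max compression ½kx² = E ⇒ x = √(2E/k) = √(2 × 585.35/3100) = 0.6145 m

x = 0.61 m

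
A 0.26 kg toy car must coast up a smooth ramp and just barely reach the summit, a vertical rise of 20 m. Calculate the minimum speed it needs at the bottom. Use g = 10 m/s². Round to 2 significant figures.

At the top it is momentarily at rest, so all KE converts to PE: ½mv² = mgh
v = √(2gh) = √(2 × 10 × 20) = 20.00 m/s

v = 20 m/s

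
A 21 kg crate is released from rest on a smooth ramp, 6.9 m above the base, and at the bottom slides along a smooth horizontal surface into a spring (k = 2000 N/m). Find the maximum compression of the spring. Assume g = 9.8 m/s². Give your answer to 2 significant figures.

Gravitational PE at the top equals spring PE at max compression: mgh = ½kx²
x = √(2mgh/k) = √(2 × 21 × 9.8 × 6.9 / 2000) = 1.192 m

x = 1.2 m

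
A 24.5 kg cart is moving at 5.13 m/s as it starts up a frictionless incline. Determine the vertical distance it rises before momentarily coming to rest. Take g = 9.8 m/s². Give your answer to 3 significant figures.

By energy conservation, ½mv² = mgh
h = v²/(2g) = 5.13²/(2 × 9.8) = 1.343 m

h = 1.34 m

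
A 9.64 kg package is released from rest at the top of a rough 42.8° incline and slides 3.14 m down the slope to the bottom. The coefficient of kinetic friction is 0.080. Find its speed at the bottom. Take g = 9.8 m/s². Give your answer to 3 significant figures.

Energy: mgh = ½mv² + W_f, with h = L sinθ and W_f = μ_k (mg cosθ) L
mgh = mgL sinθ = (9.64)(9.8)(3.14)sin42.8° = 201.55 J
W_f = μ_k mg cosθ · L = (0.080)(9.64)(9.8)cos42.8°·3.14 = 17.41 J
½mv² = 201.55 − 17.41 = 184.14 J
v = √(2 × 184.14/9.64) = 6.181 m/s

v = 6.18 m/s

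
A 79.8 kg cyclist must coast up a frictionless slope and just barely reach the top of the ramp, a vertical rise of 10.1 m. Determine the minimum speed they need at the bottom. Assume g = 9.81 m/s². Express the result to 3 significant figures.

At the top they are momentarily at rest, so all KE converts to PE: ½mv² = mgh
v = √(2gh) = √(2 × 9.81 × 10.1) = 14.08 m/s

v = 14.1 m/s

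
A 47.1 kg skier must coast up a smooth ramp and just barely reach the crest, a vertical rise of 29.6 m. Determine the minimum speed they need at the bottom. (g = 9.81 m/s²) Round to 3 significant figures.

At the top they are momentarily at rest, so all KE converts to PE: ½mv² = mgh
v = √(2gh) = √(2 × 9.81 × 29.6) = 24.10 m/s

v = 24.1 m/s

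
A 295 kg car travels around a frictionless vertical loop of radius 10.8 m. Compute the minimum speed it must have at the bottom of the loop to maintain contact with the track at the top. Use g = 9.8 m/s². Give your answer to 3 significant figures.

v = 23.0 m/s

At the top: mg = mv_top²/r ⇒ v_top² = gr = 105.8 m²/s²
Energy from bottom to top (height 2r): ½mv_bot² = ½mv_top² + mg(2r)
v_bot² = gr + 4gr = 5gr = 529.2
v_bot = √(5gr) = 23.00 m/s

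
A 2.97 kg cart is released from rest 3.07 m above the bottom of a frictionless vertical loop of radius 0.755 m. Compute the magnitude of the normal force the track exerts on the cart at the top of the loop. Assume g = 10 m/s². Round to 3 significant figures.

Energy from release to top (height 2r): mgh = ½mv_top² + mg(2r)
v_top² = 2g(h − 2r) = 2(10)(3.07 − 1.510) = 31.200 m²/s²
At the top, both N and weight point toward the centre: N + mg = mv_top²/r
N = m(v_top²/r − g) = 2.97(31.200/0.755 − 10) = 93.03 N

N = 93.0 N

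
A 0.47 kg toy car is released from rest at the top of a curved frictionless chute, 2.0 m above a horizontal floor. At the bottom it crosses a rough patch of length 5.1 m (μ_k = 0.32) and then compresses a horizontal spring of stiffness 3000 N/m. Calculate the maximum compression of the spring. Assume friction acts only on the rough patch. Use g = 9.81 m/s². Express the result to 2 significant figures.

Initial energy: E₁ = mgh = (0.47)(9.81)(2.0) = 9.2214 J
Friction removes W_f = μ_k mg d = (0.32)(0.47)(9.81)(5.1) = 7.525 J
Energy reaching the spring: E = 9.2214 − 7.525 = 1.6967 J
At max compression ½kx² = E ⇒ x = √(2E/k) = √(2 × 1.6967/3000) = 0.03363 m

x = 0.034 m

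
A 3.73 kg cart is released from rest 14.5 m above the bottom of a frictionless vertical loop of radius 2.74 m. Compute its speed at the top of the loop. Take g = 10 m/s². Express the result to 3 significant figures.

v = 13.4 m/s

Energy conservation: mgh = ½mv_top² + mg(2r)
v_top² = 2g(h − 2r) = 2(10)(14.5 − 5.480) = 180.4
v_top = 13.43 m/s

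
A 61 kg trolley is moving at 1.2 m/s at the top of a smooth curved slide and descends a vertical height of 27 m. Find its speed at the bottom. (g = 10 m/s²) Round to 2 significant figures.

v = 23 m/s

Mechanical energy is conserved (no friction): ½mv₀² + mgh = ½mv²
v² = v₀² + 2gh = (1.2)² + 2(10)(27) = 541.44
v = √541.44 = 23.27 m/s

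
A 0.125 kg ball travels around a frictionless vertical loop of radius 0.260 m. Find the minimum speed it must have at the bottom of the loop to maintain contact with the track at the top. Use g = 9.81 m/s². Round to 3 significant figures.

v = 3.57 m/s

At the top: mg = mv_top²/r ⇒ v_top² = gr = 2.551 m²/s²
Energy from bottom to top (height 2r): ½mv_bot² = ½mv_top² + mg(2r)
v_bot² = gr + 4gr = 5gr = 12.75
v_bot = √(5gr) = 3.571 m/s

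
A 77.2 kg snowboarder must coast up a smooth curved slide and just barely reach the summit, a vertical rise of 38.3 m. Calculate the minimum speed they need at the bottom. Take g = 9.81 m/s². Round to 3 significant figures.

At the top they are momentarily at rest, so all KE converts to PE: ½mv² = mgh
v = √(2gh) = √(2 × 9.81 × 38.3) = 27.41 m/s

v = 27.4 m/s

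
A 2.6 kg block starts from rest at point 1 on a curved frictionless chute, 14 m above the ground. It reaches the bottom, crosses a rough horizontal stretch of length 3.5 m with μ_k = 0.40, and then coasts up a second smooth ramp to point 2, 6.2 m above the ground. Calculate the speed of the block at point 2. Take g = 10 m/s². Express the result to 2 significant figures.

v = 11 m/s

Energy at 1: mgh₁ = (2.6)(10)(14) = 364.00 J
Friction loss: W_f = μ_k mg d = 36.40 J
At 2: ½mv² + mgh₂ = mgh₁ − W_f
½mv² = 364.00 − 36.40 − 161.20 = 166.40 J
v = √(2 × 166.40/2.6) = 11.31 m/s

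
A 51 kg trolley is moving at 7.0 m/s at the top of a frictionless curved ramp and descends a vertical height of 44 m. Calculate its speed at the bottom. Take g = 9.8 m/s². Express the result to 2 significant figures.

v = 30 m/s

By conservation of mechanical energy, ½mv₀² + mgh = ½mv²
v² = v₀² + 2gh = (7.0)² + 2(9.8)(44) = 911.40
v = √911.40 = 30.19 m/s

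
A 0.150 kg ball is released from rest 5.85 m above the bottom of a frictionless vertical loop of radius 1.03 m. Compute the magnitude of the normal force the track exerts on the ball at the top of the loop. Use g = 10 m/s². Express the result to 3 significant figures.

Energy from release to top (height 2r): mgh = ½mv_top² + mg(2r)
v_top² = 2g(h − 2r) = 2(10)(5.85 − 2.060) = 75.800 m²/s²
At the top, both N and weight point toward the centre: N + mg = mv_top²/r
N = m(v_top²/r − g) = 0.150(75.800/1.03 − 10) = 9.539 N

N = 9.54 N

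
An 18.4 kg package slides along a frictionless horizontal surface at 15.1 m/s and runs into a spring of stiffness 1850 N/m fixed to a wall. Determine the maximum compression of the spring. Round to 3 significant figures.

x = 1.51 m

All KE is stored as spring PE at maximum compression: ½mv² = ½kx²
x = v√(m/k) = 15.1 × √(18.4/1850) = 1.506 m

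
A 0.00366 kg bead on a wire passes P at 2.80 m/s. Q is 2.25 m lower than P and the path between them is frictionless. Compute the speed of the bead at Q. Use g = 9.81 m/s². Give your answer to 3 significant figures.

By conservation of mechanical energy, ½mv₀² + mgh = ½mv²
v² = v₀² + 2gh = (2.80)² + 2(9.81)(2.25) = 51.985
v = √51.985 = 7.210 m/s

v = 7.21 m/s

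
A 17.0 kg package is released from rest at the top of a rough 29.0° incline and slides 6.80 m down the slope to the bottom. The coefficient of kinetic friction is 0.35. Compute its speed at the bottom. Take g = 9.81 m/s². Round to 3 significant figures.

Taking the bottom as reference, mgh = ½mv² + μ_k N L with h = L sinθ, N = mg cosθ:
mgh = mgL sinθ = (17.0)(9.81)(6.80)sin29.0° = 549.79 J
W_f = μ_k mg cosθ · L = (0.35)(17.0)(9.81)cos29.0°·6.80 = 347.1 J
½mv² = 549.79 − 347.1 = 202.64 J
v = √(2 × 202.64/17.0) = 4.883 m/s

v = 4.88 m/s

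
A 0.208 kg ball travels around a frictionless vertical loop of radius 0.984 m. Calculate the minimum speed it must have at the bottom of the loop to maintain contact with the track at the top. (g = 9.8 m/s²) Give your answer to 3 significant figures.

At the top: mg = mv_top²/r ⇒ v_top² = gr = 9.643 m²/s²
Energy from bottom to top (height 2r): ½mv_bot² = ½mv_top² + mg(2r)
v_bot² = gr + 4gr = 5gr = 48.22
v_bot = √(5gr) = 6.944 m/s

v = 6.94 m/s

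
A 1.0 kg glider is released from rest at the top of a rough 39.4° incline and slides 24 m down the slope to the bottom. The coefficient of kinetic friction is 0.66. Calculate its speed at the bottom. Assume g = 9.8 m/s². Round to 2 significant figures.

v = 7.7 m/s

Energy: mgh = ½mv² + W_f, with h = L sinθ and W_f = μ_k (mg cosθ) L
mgh = mgL sinθ = (1.0)(9.8)(24)sin39.4° = 149.29 J
W_f = μ_k mg cosθ · L = (0.66)(1.0)(9.8)cos39.4°·24 = 120.0 J
½mv² = 149.29 − 120.0 = 29.336 J
v = √(2 × 29.336/1.0) = 7.660 m/s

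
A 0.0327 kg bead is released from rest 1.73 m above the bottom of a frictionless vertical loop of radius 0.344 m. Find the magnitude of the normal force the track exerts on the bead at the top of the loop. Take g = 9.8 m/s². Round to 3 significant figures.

N = 1.62 N

Energy from release to top (height 2r): mgh = ½mv_top² + mg(2r)
v_top² = 2g(h − 2r) = 2(9.8)(1.73 − 0.6880) = 20.423 m²/s²
At the top, both N and weight point toward the centre: N + mg = mv_top²/r
N = m(v_top²/r − g) = 0.0327(20.423/0.344 − 9.8) = 1.621 N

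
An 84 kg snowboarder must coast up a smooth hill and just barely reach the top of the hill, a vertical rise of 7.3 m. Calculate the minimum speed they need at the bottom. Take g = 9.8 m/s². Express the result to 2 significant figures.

v = 12 m/s

At the top they are momentarily at rest, so all KE converts to PE: ½mv² = mgh
v = √(2gh) = √(2 × 9.8 × 7.3) = 11.96 m/s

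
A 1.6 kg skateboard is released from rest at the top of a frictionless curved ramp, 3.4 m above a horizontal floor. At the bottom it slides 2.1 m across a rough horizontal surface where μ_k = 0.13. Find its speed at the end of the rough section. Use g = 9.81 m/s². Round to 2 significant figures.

Energy at the top = energy at the end + work done against friction:
mgh = ½mv² + μ_k m g d
W_f = μ_k mg d = (0.13)(1.6)(9.81)(2.1) = 4.285 J
½mv² = mgh − W_f = 53.366 − 4.285 = 49.081 J
v = √(2 × 49.081/1.6) = 7.833 m/s

v = 7.8 m/s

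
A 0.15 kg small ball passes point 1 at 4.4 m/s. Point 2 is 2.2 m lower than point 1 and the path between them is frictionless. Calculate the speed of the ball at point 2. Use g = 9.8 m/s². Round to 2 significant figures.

Energy conservation between the two points: ½mv₀² + mgh = ½mv²
v² = v₀² + 2gh = (4.4)² + 2(9.8)(2.2) = 62.480
v = √62.480 = 7.904 m/s

v = 7.9 m/s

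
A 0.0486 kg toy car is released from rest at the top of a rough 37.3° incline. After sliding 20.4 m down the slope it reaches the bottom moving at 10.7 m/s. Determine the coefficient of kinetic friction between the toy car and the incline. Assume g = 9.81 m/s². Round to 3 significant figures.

μ_k = 0.402

mgh = ½mv² + μ_k (mg cosθ) L, with h = L sinθ
mgL sinθ = 5.8939 J; ½mv² = 2.7821 J
W_f = 5.8939 − 2.7821 = 3.112 J
μ_k = W_f/(mg cosθ · L) = 3.112/(0.3793 × 20.4) = 0.4022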